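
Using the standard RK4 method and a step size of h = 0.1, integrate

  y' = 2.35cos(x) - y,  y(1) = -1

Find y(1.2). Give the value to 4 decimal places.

-0.6271

RK4: k1 = f(x_n, y_n); k2 = f(x_n + h/2, y_n + (h/2)·k1); k3 = f(x_n + h/2, y_n + (h/2)·k2); k4 = f(x_n + h, y_n + h·k3); y_{n+1} = y_n + (h/6)·(k1 + 2k2 + 2k3 + k4).
x=1.000000, y=-1.000000:
  k1 = f(1.000000, -1.000000) = 2.269710
  k2 = f(1.050000, -0.886514) = 2.055806
  k3 = f(1.050000, -0.897210) = 2.066502
  k4 = f(1.100000, -0.793350) = 1.859301
  y ← -1.000000 + (0.1/6)·(k1 + 2k2 + 2k3 + k4) = -0.793773
x=1.100000, y=-0.793773:
  k1 = f(1.100000, -0.793773) = 1.859724
  k2 = f(1.150000, -0.700787) = 1.660732
  k3 = f(1.150000, -0.710736) = 1.670682
  k4 = f(1.200000, -0.626705) = 1.478245
  y ← -0.793773 + (0.1/6)·(k1 + 2k2 + 2k3 + k4) = -0.627093
y(1.2) ≈ -0.6271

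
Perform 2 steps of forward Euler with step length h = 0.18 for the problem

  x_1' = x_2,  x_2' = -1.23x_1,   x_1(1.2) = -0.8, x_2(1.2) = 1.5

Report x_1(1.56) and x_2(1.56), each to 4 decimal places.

-0.2281, 1.7945

Euler on (x_1,x_2): x_1_{n+1} = x_1_n + h·x_1', x_2_{n+1} = x_2_n + h·x_2'.
1.200000: (-0.800000, 1.500000); f=(1.500000, 0.984000) → (-0.530000, 1.677120)
1.380000: (-0.530000, 1.677120); f=(1.677120, 0.651900) → (-0.228118, 1.794462)
(x_1(1.56), x_2(1.56)) ≈ (-0.2281, 1.7945)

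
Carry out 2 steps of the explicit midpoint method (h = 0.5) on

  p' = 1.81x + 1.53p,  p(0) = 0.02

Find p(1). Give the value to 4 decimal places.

1.4020

Midpoint: k1 = f(x_n, p_n); k2 = f(x_n + h/2, p_n + (h/2)·k1); p_{n+1} = p_n + h·k2.
x=0.000000, p=0.020000:
  k1 = f(0.000000, 0.020000) = 0.030600
  k2 = f(0.250000, 0.027650) = 0.494805
  p ← 0.020000 + 0.5·0.494805 = 0.267402
x=0.500000, p=0.267402:
  k1 = f(0.500000, 0.267402) = 1.314125
  k2 = f(0.750000, 0.595934) = 2.269278
  p ← 0.267402 + 0.5·2.269278 = 1.402041
p(1) ≈ 1.4020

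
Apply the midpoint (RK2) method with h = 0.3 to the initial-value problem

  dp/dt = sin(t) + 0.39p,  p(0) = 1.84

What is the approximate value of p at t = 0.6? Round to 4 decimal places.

Midpoint: k1 = f(t_n, p_n); k2 = f(t_n + h/2, p_n + (h/2)·k1); p_{n+1} = p_n + h·k2.
t=0.000000, p=1.840000:
  k1 = f(0.000000, 1.840000) = 0.717600
  k2 = f(0.150000, 1.947640) = 0.909018
  p ← 1.840000 + 0.3·0.909018 = 2.112705
t=0.300000, p=2.112705:
  k1 = f(0.300000, 2.112705) = 1.119475
  k2 = f(0.450000, 2.280627) = 1.324410
  p ← 2.112705 + 0.3·1.324410 = 2.510028
p(0.6) ≈ 2.5100

2.5100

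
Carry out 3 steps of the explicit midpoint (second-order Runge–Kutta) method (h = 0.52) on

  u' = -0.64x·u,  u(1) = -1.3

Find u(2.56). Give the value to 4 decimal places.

Midpoint: k1 = f(x_n, u_n); k2 = f(x_n + h/2, u_n + (h/2)·k1); u_{n+1} = u_n + h·k2.
x=1.000000, u=-1.300000:
  k1 = f(1.000000, -1.300000) = 0.832000
  k2 = f(1.260000, -1.083680) = 0.873880
  u ← -1.300000 + 0.52·0.873880 = -0.845583
x=1.520000, u=-0.845583:
  k1 = f(1.520000, -0.845583) = 0.822583
  k2 = f(1.780000, -0.631711) = 0.719645
  u ← -0.845583 + 0.52·0.719645 = -0.471367
x=2.040000, u=-0.471367:
  k1 = f(2.040000, -0.471367) = 0.615417
  k2 = f(2.300000, -0.311359) = 0.458320
  u ← -0.471367 + 0.52·0.458320 = -0.233041
u(2.56) ≈ -0.2330

-0.2330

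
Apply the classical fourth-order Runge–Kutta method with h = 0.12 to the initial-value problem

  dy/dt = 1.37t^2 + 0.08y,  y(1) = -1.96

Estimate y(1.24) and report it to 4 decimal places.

-1.5803

RK4: k1 = f(t_n, y_n); k2 = f(t_n + h/2, y_n + (h/2)·k1); k3 = f(t_n + h/2, y_n + (h/2)·k2); k4 = f(t_n + h, y_n + h·k3); y_{n+1} = y_n + (h/6)·(k1 + 2k2 + 2k3 + k4).
t=1.000000, y=-1.960000:
  k1 = f(1.000000, -1.960000) = 1.213200
  k2 = f(1.060000, -1.887208) = 1.388355
  k3 = f(1.060000, -1.876699) = 1.389196
  k4 = f(1.120000, -1.793296) = 1.575064
  y ← -1.960000 + (0.12/6)·(k1 + 2k2 + 2k3 + k4) = -1.793133
t=1.120000, y=-1.793133:
  k1 = f(1.120000, -1.793133) = 1.575077
  k2 = f(1.180000, -1.698628) = 1.771698
  k3 = f(1.180000, -1.686831) = 1.772642
  k4 = f(1.240000, -1.580416) = 1.980079
  y ← -1.793133 + (0.12/6)·(k1 + 2k2 + 2k3 + k4) = -1.580256
y(1.24) ≈ -1.5803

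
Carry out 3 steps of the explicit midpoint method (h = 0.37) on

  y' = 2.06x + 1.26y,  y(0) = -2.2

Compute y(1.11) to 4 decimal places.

Midpoint: k1 = f(x_n, y_n); k2 = f(x_n + h/2, y_n + (h/2)·k1); y_{n+1} = y_n + h·k2.
x=0.000000, y=-2.200000:
  k1 = f(0.000000, -2.200000) = -2.772000
  k2 = f(0.185000, -2.712820) = -3.037053
  y ← -2.200000 + 0.37·(-3.037053) = -3.323710
x=0.370000, y=-3.323710:
  k1 = f(0.370000, -3.323710) = -3.425674
  k2 = f(0.555000, -3.957459) = -3.843099
  y ← -3.323710 + 0.37·(-3.843099) = -4.745656
x=0.740000, y=-4.745656:
  k1 = f(0.740000, -4.745656) = -4.455127
  k2 = f(0.925000, -5.569855) = -5.112517
  y ← -4.745656 + 0.37·(-5.112517) = -6.637288
y(1.11) ≈ -6.6373

-6.6373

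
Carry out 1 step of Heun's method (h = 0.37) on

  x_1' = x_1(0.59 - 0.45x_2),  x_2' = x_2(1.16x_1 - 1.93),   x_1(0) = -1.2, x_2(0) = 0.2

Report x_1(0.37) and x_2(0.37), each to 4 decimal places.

Heun on (x_1,x_2): k1 = f(t_n, state_n); k2 = f(t_n + h, state_n + h·k1); state_{n+1} = state_n + (h/2)·(k1 + k2).
0.000000: (-1.200000, 0.200000)
  k1 = (-0.600000, -0.664400)
  predictor → (-1.422000, -0.045828)
  k2 = (-0.868305, 0.164042)
  → (-1.471636, 0.107434)
(x_1(0.37), x_2(0.37)) ≈ (-1.4716, 0.1074)

-1.4716, 0.1074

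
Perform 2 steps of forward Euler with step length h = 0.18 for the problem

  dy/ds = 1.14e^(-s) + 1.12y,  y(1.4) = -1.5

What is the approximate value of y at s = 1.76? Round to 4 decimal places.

Euler: y_{n+1} = y_n + h·f(s_n, y_n).
s=1.400000, y=-1.500000: f=-1.398879 → y ← -1.500000 + 0.18·(-1.398879) = -1.751798
s=1.580000, y=-1.751798: f=-1.727202 → y ← -1.751798 + 0.18·(-1.727202) = -2.062695
y(1.76) ≈ -2.0627

-2.0627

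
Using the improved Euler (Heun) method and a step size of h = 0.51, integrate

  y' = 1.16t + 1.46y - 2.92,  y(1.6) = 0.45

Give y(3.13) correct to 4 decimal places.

1.1626

Heun: k1 = f(t_n, y_n); k2 = f(t_n + h, y_n + h·k1); y_{n+1} = y_n + (h/2)·(k1 + k2).
t=1.600000, y=0.450000:
  k1 = f(1.600000, 0.450000) = -0.407000
  k2 = f(2.110000, 0.242430) = -0.118452
  y ← 0.450000 + (0.51/2)·(-0.407000 + (-0.118452)) = 0.316010
t=2.110000, y=0.316010:
  k1 = f(2.110000, 0.316010) = -0.011026
  k2 = f(2.620000, 0.310387) = 0.572364
  y ← 0.316010 + (0.51/2)·(-0.011026 + 0.572364) = 0.459151
t=2.620000, y=0.459151:
  k1 = f(2.620000, 0.459151) = 0.789560
  k2 = f(3.130000, 0.861827) = 1.969067
  y ← 0.459151 + (0.51/2)·(0.789560 + 1.969067) = 1.162601
y(3.13) ≈ 1.1626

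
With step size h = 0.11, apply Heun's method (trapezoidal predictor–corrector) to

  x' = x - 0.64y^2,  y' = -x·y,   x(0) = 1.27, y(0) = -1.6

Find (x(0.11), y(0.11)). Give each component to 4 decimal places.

Heun on (x,y): k1 = f(t_n, state_n); k2 = f(t_n + h, state_n + h·k1); state_{n+1} = state_n + (h/2)·(k1 + k2).
0.000000: (1.270000, -1.600000)
  k1 = (-0.368400, 2.032000)
  predictor → (1.229476, -1.376480)
  k2 = (0.016870, 1.692349)
  → (1.250666, -1.395161)
(x(0.11), y(0.11)) ≈ (1.2507, -1.3952)

1.2507, -1.3952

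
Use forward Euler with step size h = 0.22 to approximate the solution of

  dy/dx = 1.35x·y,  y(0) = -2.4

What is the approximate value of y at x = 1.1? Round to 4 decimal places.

-4.3613

Euler: y_{n+1} = y_n + h·f(x_n, y_n).
x=0.000000, y=-2.400000: f=0.000000 → y ← -2.400000 + 0.22·0.000000 = -2.400000
x=0.220000, y=-2.400000: f=-0.712800 → y ← -2.400000 + 0.22·(-0.712800) = -2.556816
x=0.440000, y=-2.556816: f=-1.518749 → y ← -2.556816 + 0.22·(-1.518749) = -2.890941
x=0.660000, y=-2.890941: f=-2.575828 → y ← -2.890941 + 0.22·(-2.575828) = -3.457623
x=0.880000, y=-3.457623: f=-4.107656 → y ← -3.457623 + 0.22·(-4.107656) = -4.361307
y(1.1) ≈ -4.3613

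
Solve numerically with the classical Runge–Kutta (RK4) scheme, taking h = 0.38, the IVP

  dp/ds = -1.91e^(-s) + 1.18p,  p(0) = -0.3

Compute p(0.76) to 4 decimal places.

RK4: k1 = f(s_n, p_n); k2 = f(s_n + h/2, p_n + (h/2)·k1); k3 = f(s_n + h/2, p_n + (h/2)·k2); k4 = f(s_n + h, p_n + h·k3); p_{n+1} = p_n + (h/6)·(k1 + 2k2 + 2k3 + k4).
s=0.000000, p=-0.300000:
  k1 = f(0.000000, -0.300000) = -2.264000
  k2 = f(0.190000, -0.730160) = -2.441081
  k3 = f(0.190000, -0.763805) = -2.480782
  k4 = f(0.380000, -1.242697) = -2.772558
  p ← -0.300000 + (0.38/6)·(k1 + 2k2 + 2k3 + k4) = -1.242418
s=0.380000, p=-1.242418:
  k1 = f(0.380000, -1.242418) = -2.772229
  k2 = f(0.570000, -1.769141) = -3.167740
  k3 = f(0.570000, -1.844289) = -3.256414
  k4 = f(0.760000, -2.479855) = -3.819472
  p ← -1.242418 + (0.38/6)·(k1 + 2k2 + 2k3 + k4) = -2.473619
p(0.76) ≈ -2.4736

-2.4736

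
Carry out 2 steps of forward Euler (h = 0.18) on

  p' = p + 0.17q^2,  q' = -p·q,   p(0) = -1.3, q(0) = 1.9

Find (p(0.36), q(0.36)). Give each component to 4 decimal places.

-1.5116, 2.9454

Euler on (p,q): p_{n+1} = p_n + h·p', q_{n+1} = q_n + h·q'.
0.000000: (-1.300000, 1.900000); f=(-0.686300, 2.470000) → (-1.423534, 2.344600)
0.180000: (-1.423534, 2.344600); f=(-0.489019, 3.337618) → (-1.511557, 2.945371)
(p(0.36), q(0.36)) ≈ (-1.5116, 2.9454)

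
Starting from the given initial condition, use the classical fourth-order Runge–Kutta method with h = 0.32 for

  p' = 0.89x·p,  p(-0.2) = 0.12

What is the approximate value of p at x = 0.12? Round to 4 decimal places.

0.1186

RK4: k1 = f(x_n, p_n); k2 = f(x_n + h/2, p_n + (h/2)·k1); k3 = f(x_n + h/2, p_n + (h/2)·k2); k4 = f(x_n + h, p_n + h·k3); p_{n+1} = p_n + (h/6)·(k1 + 2k2 + 2k3 + k4).
x=-0.200000, p=0.120000:
  k1 = f(-0.200000, 0.120000) = -0.021360
  k2 = f(-0.040000, 0.116582) = -0.004150
  k3 = f(-0.040000, 0.119336) = -0.004248
  k4 = f(0.120000, 0.118641) = 0.012671
  p ← 0.120000 + (0.32/6)·(k1 + 2k2 + 2k3 + k4) = 0.118641
p(0.12) ≈ 0.1186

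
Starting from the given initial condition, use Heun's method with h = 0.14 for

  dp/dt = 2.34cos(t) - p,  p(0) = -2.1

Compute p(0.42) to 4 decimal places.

Heun: k1 = f(t_n, p_n); k2 = f(t_n + h, p_n + h·k1); p_{n+1} = p_n + (h/2)·(k1 + k2).
t=0.000000, p=-2.100000:
  k1 = f(0.000000, -2.100000) = 4.440000
  k2 = f(0.140000, -1.478400) = 3.795505
  p ← -2.100000 + (0.14/2)·(4.440000 + 3.795505) = -1.523515
t=0.140000, p=-1.523515:
  k1 = f(0.140000, -1.523515) = 3.840620
  k2 = f(0.280000, -0.985828) = 3.234698
  p ← -1.523515 + (0.14/2)·(3.840620 + 3.234698) = -1.028242
t=0.280000, p=-1.028242:
  k1 = f(0.280000, -1.028242) = 3.277112
  k2 = f(0.420000, -0.569447) = 2.706075
  p ← -1.028242 + (0.14/2)·(3.277112 + 2.706075) = -0.609419
p(0.42) ≈ -0.6094

-0.6094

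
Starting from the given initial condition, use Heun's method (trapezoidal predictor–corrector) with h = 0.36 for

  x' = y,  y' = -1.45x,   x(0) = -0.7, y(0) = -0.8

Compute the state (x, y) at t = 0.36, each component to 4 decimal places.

-0.9222, -0.3594

Heun on (x,y): k1 = f(t_n, state_n); k2 = f(t_n + h, state_n + h·k1); state_{n+1} = state_n + (h/2)·(k1 + k2).
0.000000: (-0.700000, -0.800000)
  k1 = (-0.800000, 1.015000)
  predictor → (-0.988000, -0.434600)
  k2 = (-0.434600, 1.432600)
  → (-0.922228, -0.359432)
(x(0.36), y(0.36)) ≈ (-0.9222, -0.3594)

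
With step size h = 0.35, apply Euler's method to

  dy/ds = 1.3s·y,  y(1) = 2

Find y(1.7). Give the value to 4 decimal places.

4.6975

Euler: y_{n+1} = y_n + h·f(s_n, y_n).
s=1.000000, y=2.000000: f=2.600000 → y ← 2.000000 + 0.35·2.600000 = 2.910000
s=1.350000, y=2.910000: f=5.107050 → y ← 2.910000 + 0.35·5.107050 = 4.697468
y(1.7) ≈ 4.6975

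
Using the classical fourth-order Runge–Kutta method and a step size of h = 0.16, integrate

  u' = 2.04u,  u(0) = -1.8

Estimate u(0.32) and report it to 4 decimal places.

RK4: k1 = f(s_n, u_n); k2 = f(s_n + h/2, u_n + (h/2)·k1); k3 = f(s_n + h/2, u_n + (h/2)·k2); k4 = f(s_n + h, u_n + h·k3); u_{n+1} = u_n + (h/6)·(k1 + 2k2 + 2k3 + k4).
s=0.000000, u=-1.800000:
  k1 = f(0.000000, -1.800000) = -3.672000
  k2 = f(0.080000, -2.093760) = -4.271270
  k3 = f(0.080000, -2.141702) = -4.369071
  k4 = f(0.160000, -2.499051) = -5.098065
  u ← -1.800000 + (0.16/6)·(k1 + 2k2 + 2k3 + k4) = -2.494687
s=0.160000, u=-2.494687:
  k1 = f(0.160000, -2.494687) = -5.089161
  k2 = f(0.240000, -2.901819) = -5.919712
  k3 = f(0.240000, -2.968264) = -6.055258
  k4 = f(0.320000, -3.463528) = -7.065597
  u ← -2.494687 + (0.16/6)·(k1 + 2k2 + 2k3 + k4) = -3.457479
u(0.32) ≈ -3.4575

-3.4575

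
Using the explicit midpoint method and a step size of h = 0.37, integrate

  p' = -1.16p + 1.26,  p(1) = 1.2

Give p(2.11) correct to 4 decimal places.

1.1194

Midpoint: k1 = f(t_n, p_n); k2 = f(t_n + h/2, p_n + (h/2)·k1); p_{n+1} = p_n + h·k2.
t=1.000000, p=1.200000:
  k1 = f(1.000000, 1.200000) = -0.132000
  k2 = f(1.185000, 1.175580) = -0.103673
  p ← 1.200000 + 0.37·(-0.103673) = 1.161641
t=1.370000, p=1.161641:
  k1 = f(1.370000, 1.161641) = -0.087504
  k2 = f(1.555000, 1.145453) = -0.068725
  p ← 1.161641 + 0.37·(-0.068725) = 1.136213
t=1.740000, p=1.136213:
  k1 = f(1.740000, 1.136213) = -0.058007
  k2 = f(1.925000, 1.125481) = -0.045558
  p ← 1.136213 + 0.37·(-0.045558) = 1.119356
p(2.11) ≈ 1.1194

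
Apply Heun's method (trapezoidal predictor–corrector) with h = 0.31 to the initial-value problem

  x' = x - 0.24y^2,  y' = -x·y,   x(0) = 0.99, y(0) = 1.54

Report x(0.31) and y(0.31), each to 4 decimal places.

1.1865, 1.1183

Heun on (x,y): k1 = f(s_n, state_n); k2 = f(s_n + h, state_n + h·k1); state_{n+1} = state_n + (h/2)·(k1 + k2).
0.000000: (0.990000, 1.540000)
  k1 = (0.420816, -1.524600)
  predictor → (1.120453, 1.067374)
  k2 = (0.847024, -1.195942)
  → (1.186515, 1.118316)
(x(0.31), y(0.31)) ≈ (1.1865, 1.1183)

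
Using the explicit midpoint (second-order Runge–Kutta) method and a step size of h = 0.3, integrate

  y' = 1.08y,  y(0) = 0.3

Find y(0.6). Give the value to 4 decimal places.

0.5684

Midpoint: k1 = f(x_n, y_n); k2 = f(x_n + h/2, y_n + (h/2)·k1); y_{n+1} = y_n + h·k2.
x=0.000000, y=0.300000:
  k1 = f(0.000000, 0.300000) = 0.324000
  k2 = f(0.150000, 0.348600) = 0.376488
  y ← 0.300000 + 0.3·0.376488 = 0.412946
x=0.300000, y=0.412946:
  k1 = f(0.300000, 0.412946) = 0.445982
  k2 = f(0.450000, 0.479844) = 0.518231
  y ← 0.412946 + 0.3·0.518231 = 0.568416
y(0.6) ≈ 0.5684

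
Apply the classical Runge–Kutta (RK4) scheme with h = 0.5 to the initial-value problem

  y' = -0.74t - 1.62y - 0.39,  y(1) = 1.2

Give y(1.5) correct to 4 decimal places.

RK4: k1 = f(t_n, y_n); k2 = f(t_n + h/2, y_n + (h/2)·k1); k3 = f(t_n + h/2, y_n + (h/2)·k2); k4 = f(t_n + h, y_n + h·k3); y_{n+1} = y_n + (h/6)·(k1 + 2k2 + 2k3 + k4).
t=1.000000, y=1.200000:
  k1 = f(1.000000, 1.200000) = -3.074000
  k2 = f(1.250000, 0.431500) = -2.014030
  k3 = f(1.250000, 0.696492) = -2.443318
  k4 = f(1.500000, -0.021659) = -1.464913
  y ← 1.200000 + (0.5/6)·(k1 + 2k2 + 2k3 + k4) = 0.078866
y(1.5) ≈ 0.0789

0.0789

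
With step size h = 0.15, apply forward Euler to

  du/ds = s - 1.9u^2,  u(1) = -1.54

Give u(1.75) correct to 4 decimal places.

-75.2866

Euler: u_{n+1} = u_n + h·f(s_n, u_n).
s=1.000000, u=-1.540000: f=-3.506040 → u ← -1.540000 + 0.15·(-3.506040) = -2.065906
s=1.150000, u=-2.065906: f=-6.959138 → u ← -2.065906 + 0.15·(-6.959138) = -3.109777
s=1.300000, u=-3.109777: f=-17.074352 → u ← -3.109777 + 0.15·(-17.074352) = -5.670930
s=1.450000, u=-5.670930: f=-59.652940 → u ← -5.670930 + 0.15·(-59.652940) = -14.618871
s=1.600000, u=-14.618871: f=-404.451613 → u ← -14.618871 + 0.15·(-404.451613) = -75.286613
u(1.75) ≈ -75.2866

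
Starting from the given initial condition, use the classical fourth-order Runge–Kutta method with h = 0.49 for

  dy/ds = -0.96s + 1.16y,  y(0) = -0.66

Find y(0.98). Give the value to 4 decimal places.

RK4: k1 = f(s_n, y_n); k2 = f(s_n + h/2, y_n + (h/2)·k1); k3 = f(s_n + h/2, y_n + (h/2)·k2); k4 = f(s_n + h, y_n + h·k3); y_{n+1} = y_n + (h/6)·(k1 + 2k2 + 2k3 + k4).
s=0.000000, y=-0.660000:
  k1 = f(0.000000, -0.660000) = -0.765600
  k2 = f(0.245000, -0.847572) = -1.218384
  k3 = f(0.245000, -0.958504) = -1.347065
  k4 = f(0.490000, -1.320062) = -2.001672
  y ← -0.660000 + (0.49/6)·(k1 + 2k2 + 2k3 + k4) = -1.305017
s=0.490000, y=-1.305017:
  k1 = f(0.490000, -1.305017) = -1.984220
  k2 = f(0.735000, -1.791151) = -2.783335
  k3 = f(0.735000, -1.986934) = -3.010444
  k4 = f(0.980000, -2.780134) = -4.165756
  y ← -1.305017 + (0.49/6)·(k1 + 2k2 + 2k3 + k4) = -2.753582
y(0.98) ≈ -2.7536

-2.7536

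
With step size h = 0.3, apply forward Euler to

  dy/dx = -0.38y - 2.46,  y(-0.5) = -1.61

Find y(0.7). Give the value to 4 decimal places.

Euler: y_{n+1} = y_n + h·f(x_n, y_n).
x=-0.500000, y=-1.610000: f=-1.848200 → y ← -1.610000 + 0.3·(-1.848200) = -2.164460
x=-0.200000, y=-2.164460: f=-1.637505 → y ← -2.164460 + 0.3·(-1.637505) = -2.655712
x=0.100000, y=-2.655712: f=-1.450830 → y ← -2.655712 + 0.3·(-1.450830) = -3.090960
x=0.400000, y=-3.090960: f=-1.285435 → y ← -3.090960 + 0.3·(-1.285435) = -3.476591
y(0.7) ≈ -3.4766

-3.4766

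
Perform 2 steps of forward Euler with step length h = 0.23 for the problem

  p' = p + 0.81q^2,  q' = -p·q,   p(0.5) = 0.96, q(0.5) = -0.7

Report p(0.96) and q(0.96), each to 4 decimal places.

1.6201, -0.3859

Euler on (p,q): p_{n+1} = p_n + h·p', q_{n+1} = q_n + h·q'.
0.500000: (0.960000, -0.700000); f=(1.356900, 0.672000) → (1.272087, -0.545440)
0.730000: (1.272087, -0.545440); f=(1.513066, 0.693847) → (1.620092, -0.385855)
(p(0.96), q(0.96)) ≈ (1.6201, -0.3859)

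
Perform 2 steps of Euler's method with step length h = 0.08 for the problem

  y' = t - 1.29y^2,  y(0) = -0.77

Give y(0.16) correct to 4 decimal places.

-0.8961

Euler: y_{n+1} = y_n + h·f(t_n, y_n).
t=0.000000, y=-0.770000: f=-0.764841 → y ← -0.770000 + 0.08·(-0.764841) = -0.831187
t=0.080000, y=-0.831187: f=-0.811225 → y ← -0.831187 + 0.08·(-0.811225) = -0.896085
y(0.16) ≈ -0.8961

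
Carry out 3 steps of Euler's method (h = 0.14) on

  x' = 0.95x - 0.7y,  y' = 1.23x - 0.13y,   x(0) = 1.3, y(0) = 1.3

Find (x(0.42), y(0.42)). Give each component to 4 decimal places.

1.3936, 1.9108

Euler on (x,y): x_{n+1} = x_n + h·x', y_{n+1} = y_n + h·y'.
0.000000: (1.300000, 1.300000); f=(0.325000, 1.430000) → (1.345500, 1.500200)
0.140000: (1.345500, 1.500200); f=(0.228085, 1.459939) → (1.377432, 1.704591)
0.280000: (1.377432, 1.704591); f=(0.115346, 1.472644) → (1.393580, 1.910762)
(x(0.42), y(0.42)) ≈ (1.3936, 1.9108)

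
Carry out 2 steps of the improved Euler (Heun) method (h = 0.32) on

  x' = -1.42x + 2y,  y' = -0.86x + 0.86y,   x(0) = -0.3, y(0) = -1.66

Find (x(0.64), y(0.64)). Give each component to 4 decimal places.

-1.7778, -2.1145

Heun on (x,y): k1 = f(t_n, state_n); k2 = f(t_n + h, state_n + h·k1); state_{n+1} = state_n + (h/2)·(k1 + k2).
0.000000: (-0.300000, -1.660000)
  k1 = (-2.894000, -1.169600)
  predictor → (-1.226080, -2.034272)
  k2 = (-2.327510, -0.695045)
  → (-1.135442, -1.958343)
0.320000: (-1.135442, -1.958343)
  k1 = (-2.304359, -0.707695)
  predictor → (-1.872837, -2.184806)
  k2 = (-1.710183, -0.268293)
  → (-1.777768, -2.114501)
(x(0.64), y(0.64)) ≈ (-1.7778, -2.1145)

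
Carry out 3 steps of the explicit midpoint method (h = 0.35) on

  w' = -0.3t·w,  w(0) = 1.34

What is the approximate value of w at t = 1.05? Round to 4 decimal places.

Midpoint: k1 = f(t_n, w_n); k2 = f(t_n + h/2, w_n + (h/2)·k1); w_{n+1} = w_n + h·k2.
t=0.000000, w=1.340000:
  k1 = f(0.000000, 1.340000) = 0.000000
  k2 = f(0.175000, 1.340000) = -0.070350
  w ← 1.340000 + 0.35·(-0.070350) = 1.315378
t=0.350000, w=1.315378:
  k1 = f(0.350000, 1.315378) = -0.138115
  k2 = f(0.525000, 1.291207) = -0.203365
  w ← 1.315378 + 0.35·(-0.203365) = 1.244200
t=0.700000, w=1.244200:
  k1 = f(0.700000, 1.244200) = -0.261282
  k2 = f(0.875000, 1.198475) = -0.314600
  w ← 1.244200 + 0.35·(-0.314600) = 1.134090
w(1.05) ≈ 1.1341

1.1341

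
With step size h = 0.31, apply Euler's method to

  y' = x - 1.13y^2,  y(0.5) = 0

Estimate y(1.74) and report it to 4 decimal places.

Euler: y_{n+1} = y_n + h·f(x_n, y_n).
x=0.500000, y=0.000000: f=0.500000 → y ← 0.000000 + 0.31·0.500000 = 0.155000
x=0.810000, y=0.155000: f=0.782852 → y ← 0.155000 + 0.31·0.782852 = 0.397684
x=1.120000, y=0.397684: f=0.941288 → y ← 0.397684 + 0.31·0.941288 = 0.689483
x=1.430000, y=0.689483: f=0.892813 → y ← 0.689483 + 0.31·0.892813 = 0.966255
y(1.74) ≈ 0.9663

0.9663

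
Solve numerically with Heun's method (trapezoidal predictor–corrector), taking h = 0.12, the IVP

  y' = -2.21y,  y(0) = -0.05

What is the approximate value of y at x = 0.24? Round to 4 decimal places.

Heun: k1 = f(x_n, y_n); k2 = f(x_n + h, y_n + h·k1); y_{n+1} = y_n + (h/2)·(k1 + k2).
x=0.000000, y=-0.050000:
  k1 = f(0.000000, -0.050000) = 0.110500
  k2 = f(0.120000, -0.036740) = 0.081195
  y ← -0.050000 + (0.12/2)·(0.110500 + 0.081195) = -0.038498
x=0.120000, y=-0.038498:
  k1 = f(0.120000, -0.038498) = 0.085081
  k2 = f(0.240000, -0.028289) = 0.062518
  y ← -0.038498 + (0.12/2)·(0.085081 + 0.062518) = -0.029642
y(0.24) ≈ -0.0296

-0.0296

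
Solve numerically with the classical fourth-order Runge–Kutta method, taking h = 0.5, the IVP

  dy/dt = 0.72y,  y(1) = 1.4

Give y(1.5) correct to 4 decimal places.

RK4: k1 = f(t_n, y_n); k2 = f(t_n + h/2, y_n + (h/2)·k1); k3 = f(t_n + h/2, y_n + (h/2)·k2); k4 = f(t_n + h, y_n + h·k3); y_{n+1} = y_n + (h/6)·(k1 + 2k2 + 2k3 + k4).
t=1.000000, y=1.400000:
  k1 = f(1.000000, 1.400000) = 1.008000
  k2 = f(1.250000, 1.652000) = 1.189440
  k3 = f(1.250000, 1.697360) = 1.222099
  k4 = f(1.500000, 2.011050) = 1.447956
  y ← 1.400000 + (0.5/6)·(k1 + 2k2 + 2k3 + k4) = 2.006586
y(1.5) ≈ 2.0066

2.0066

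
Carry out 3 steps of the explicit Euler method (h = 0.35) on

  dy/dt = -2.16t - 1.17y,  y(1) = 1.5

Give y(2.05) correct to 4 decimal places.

Euler: y_{n+1} = y_n + h·f(t_n, y_n).
t=1.000000, y=1.500000: f=-3.915000 → y ← 1.500000 + 0.35·(-3.915000) = 0.129750
t=1.350000, y=0.129750: f=-3.067808 → y ← 0.129750 + 0.35·(-3.067808) = -0.943983
t=1.700000, y=-0.943983: f=-2.567540 → y ← -0.943983 + 0.35·(-2.567540) = -1.842622
y(2.05) ≈ -1.8426

-1.8426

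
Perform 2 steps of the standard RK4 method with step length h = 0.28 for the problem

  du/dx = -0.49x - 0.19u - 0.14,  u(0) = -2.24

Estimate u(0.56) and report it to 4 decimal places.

RK4: k1 = f(x_n, u_n); k2 = f(x_n + h/2, u_n + (h/2)·k1); k3 = f(x_n + h/2, u_n + (h/2)·k2); k4 = f(x_n + h, u_n + h·k3); u_{n+1} = u_n + (h/6)·(k1 + 2k2 + 2k3 + k4).
x=0.000000, u=-2.240000:
  k1 = f(0.000000, -2.240000) = 0.285600
  k2 = f(0.140000, -2.200016) = 0.209403
  k3 = f(0.140000, -2.210684) = 0.211430
  k4 = f(0.280000, -2.180800) = 0.137152
  u ← -2.240000 + (0.28/6)·(k1 + 2k2 + 2k3 + k4) = -2.180994
x=0.280000, u=-2.180994:
  k1 = f(0.280000, -2.180994) = 0.137189
  k2 = f(0.420000, -2.161787) = 0.064940
  k3 = f(0.420000, -2.171902) = 0.066861
  k4 = f(0.560000, -2.162273) = -0.003568
  u ← -2.180994 + (0.28/6)·(k1 + 2k2 + 2k3 + k4) = -2.162457
u(0.56) ≈ -2.1625

-2.1625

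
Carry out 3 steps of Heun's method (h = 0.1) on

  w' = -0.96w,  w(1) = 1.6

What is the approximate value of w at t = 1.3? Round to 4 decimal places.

Heun: k1 = f(t_n, w_n); k2 = f(t_n + h, w_n + h·k1); w_{n+1} = w_n + (h/2)·(k1 + k2).
t=1.000000, w=1.600000:
  k1 = f(1.000000, 1.600000) = -1.536000
  k2 = f(1.100000, 1.446400) = -1.388544
  w ← 1.600000 + (0.1/2)·(-1.536000 + (-1.388544)) = 1.453773
t=1.100000, w=1.453773:
  k1 = f(1.100000, 1.453773) = -1.395622
  k2 = f(1.200000, 1.314211) = -1.261642
  w ← 1.453773 + (0.1/2)·(-1.395622 + (-1.261642)) = 1.320910
t=1.200000, w=1.320910:
  k1 = f(1.200000, 1.320910) = -1.268073
  k2 = f(1.300000, 1.194102) = -1.146338
  w ← 1.320910 + (0.1/2)·(-1.268073 + (-1.146338)) = 1.200189
w(1.3) ≈ 1.2002

1.2002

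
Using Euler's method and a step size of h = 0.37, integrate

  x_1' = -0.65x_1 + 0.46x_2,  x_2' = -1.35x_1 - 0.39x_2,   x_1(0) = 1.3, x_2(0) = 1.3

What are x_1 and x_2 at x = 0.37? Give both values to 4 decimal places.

Euler on (x_1,x_2): x_1_{n+1} = x_1_n + h·x_1', x_2_{n+1} = x_2_n + h·x_2'.
0.000000: (1.300000, 1.300000); f=(-0.247000, -2.262000) → (1.208610, 0.463060)
(x_1(0.37), x_2(0.37)) ≈ (1.2086, 0.4631)

1.2086, 0.4631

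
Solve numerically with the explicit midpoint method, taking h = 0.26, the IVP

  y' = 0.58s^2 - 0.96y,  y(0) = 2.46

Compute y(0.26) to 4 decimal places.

1.9252

Midpoint: k1 = f(s_n, y_n); k2 = f(s_n + h/2, y_n + (h/2)·k1); y_{n+1} = y_n + h·k2.
s=0.000000, y=2.460000:
  k1 = f(0.000000, 2.460000) = -2.361600
  k2 = f(0.130000, 2.152992) = -2.057070
  y ← 2.460000 + 0.26·(-2.057070) = 1.925162
y(0.26) ≈ 1.9252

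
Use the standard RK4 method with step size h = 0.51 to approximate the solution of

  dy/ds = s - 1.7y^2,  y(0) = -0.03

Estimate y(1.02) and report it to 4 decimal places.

0.4249

RK4: k1 = f(s_n, y_n); k2 = f(s_n + h/2, y_n + (h/2)·k1); k3 = f(s_n + h/2, y_n + (h/2)·k2); k4 = f(s_n + h, y_n + h·k3); y_{n+1} = y_n + (h/6)·(k1 + 2k2 + 2k3 + k4).
s=0.000000, y=-0.030000:
  k1 = f(0.000000, -0.030000) = -0.001530
  k2 = f(0.255000, -0.030390) = 0.253430
  k3 = f(0.255000, 0.034625) = 0.252962
  k4 = f(0.510000, 0.099011) = 0.493335
  y ← -0.030000 + (0.51/6)·(k1 + 2k2 + 2k3 + k4) = 0.097890
s=0.510000, y=0.097890:
  k1 = f(0.510000, 0.097890) = 0.493710
  k2 = f(0.765000, 0.223786) = 0.679864
  k3 = f(0.765000, 0.271255) = 0.639915
  k4 = f(1.020000, 0.424247) = 0.714025
  y ← 0.097890 + (0.51/6)·(k1 + 2k2 + 2k3 + k4) = 0.424910
y(1.02) ≈ 0.4249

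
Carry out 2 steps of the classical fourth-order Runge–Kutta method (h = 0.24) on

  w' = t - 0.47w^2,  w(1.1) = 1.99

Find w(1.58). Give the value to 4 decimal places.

RK4: k1 = f(t_n, w_n); k2 = f(t_n + h/2, w_n + (h/2)·k1); k3 = f(t_n + h/2, w_n + (h/2)·k2); k4 = f(t_n + h, w_n + h·k3); w_{n+1} = w_n + (h/6)·(k1 + 2k2 + 2k3 + k4).
t=1.100000, w=1.990000:
  k1 = f(1.100000, 1.990000) = -0.761247
  k2 = f(1.220000, 1.898650) = -0.474290
  k3 = f(1.220000, 1.933085) = -0.536305
  k4 = f(1.340000, 1.861287) = -0.288263
  w ← 1.990000 + (0.24/6)·(k1 + 2k2 + 2k3 + k4) = 1.867172
t=1.340000, w=1.867172:
  k1 = f(1.340000, 1.867172) = -0.298576
  k2 = f(1.460000, 1.831343) = -0.116294
  k3 = f(1.460000, 1.853217) = -0.154174
  k4 = f(1.580000, 1.830170) = 0.005724
  w ← 1.867172 + (0.24/6)·(k1 + 2k2 + 2k3 + k4) = 1.833821
w(1.58) ≈ 1.8338

1.8338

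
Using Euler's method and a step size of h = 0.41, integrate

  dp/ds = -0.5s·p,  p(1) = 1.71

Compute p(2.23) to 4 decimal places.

0.6059

Euler: p_{n+1} = p_n + h·f(s_n, p_n).
s=1.000000, p=1.710000: f=-0.855000 → p ← 1.710000 + 0.41·(-0.855000) = 1.359450
s=1.410000, p=1.359450: f=-0.958412 → p ← 1.359450 + 0.41·(-0.958412) = 0.966501
s=1.820000, p=0.966501: f=-0.879516 → p ← 0.966501 + 0.41·(-0.879516) = 0.605899
p(2.23) ≈ 0.6059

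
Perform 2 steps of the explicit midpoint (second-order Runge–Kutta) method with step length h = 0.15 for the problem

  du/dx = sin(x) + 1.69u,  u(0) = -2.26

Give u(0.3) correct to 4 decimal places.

Midpoint: k1 = f(x_n, u_n); k2 = f(x_n + h/2, u_n + (h/2)·k1); u_{n+1} = u_n + h·k2.
x=0.000000, u=-2.260000:
  k1 = f(0.000000, -2.260000) = -3.819400
  k2 = f(0.075000, -2.546455) = -4.228579
  u ← -2.260000 + 0.15·(-4.228579) = -2.894287
x=0.150000, u=-2.894287:
  k1 = f(0.150000, -2.894287) = -4.741907
  k2 = f(0.225000, -3.249930) = -5.269275
  u ← -2.894287 + 0.15·(-5.269275) = -3.684678
u(0.3) ≈ -3.6847

-3.6847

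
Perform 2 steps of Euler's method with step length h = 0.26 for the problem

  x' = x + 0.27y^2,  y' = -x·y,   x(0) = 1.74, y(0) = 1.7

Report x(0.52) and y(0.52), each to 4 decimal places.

3.0789, 0.3512

Euler on (x,y): x_{n+1} = x_n + h·x', y_{n+1} = y_n + h·y'.
0.000000: (1.740000, 1.700000); f=(2.520300, -2.958000) → (2.395278, 0.930920)
0.260000: (2.395278, 0.930920); f=(2.629263, -2.229812) → (3.078886, 0.351169)
(x(0.52), y(0.52)) ≈ (3.0789, 0.3512)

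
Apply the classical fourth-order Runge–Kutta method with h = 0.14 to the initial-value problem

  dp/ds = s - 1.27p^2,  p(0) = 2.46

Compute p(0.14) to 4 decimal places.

1.7195

RK4: k1 = f(s_n, p_n); k2 = f(s_n + h/2, p_n + (h/2)·k1); k3 = f(s_n + h/2, p_n + (h/2)·k2); k4 = f(s_n + h, p_n + h·k3); p_{n+1} = p_n + (h/6)·(k1 + 2k2 + 2k3 + k4).
s=0.000000, p=2.460000:
  k1 = f(0.000000, 2.460000) = -7.685532
  k2 = f(0.070000, 1.922013) = -4.621549
  k3 = f(0.070000, 2.136492) = -5.727037
  k4 = f(0.140000, 1.658215) = -3.352089
  p ← 2.460000 + (0.14/6)·(k1 + 2k2 + 2k3 + k4) = 1.719521
p(0.14) ≈ 1.7195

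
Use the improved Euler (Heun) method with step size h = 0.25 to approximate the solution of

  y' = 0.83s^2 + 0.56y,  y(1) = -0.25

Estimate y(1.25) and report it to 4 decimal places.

Heun: k1 = f(s_n, y_n); k2 = f(s_n + h, y_n + h·k1); y_{n+1} = y_n + (h/2)·(k1 + k2).
s=1.000000, y=-0.250000:
  k1 = f(1.000000, -0.250000) = 0.690000
  k2 = f(1.250000, -0.077500) = 1.253475
  y ← -0.250000 + (0.25/2)·(0.690000 + 1.253475) = -0.007066
y(1.25) ≈ -0.0071

-0.0071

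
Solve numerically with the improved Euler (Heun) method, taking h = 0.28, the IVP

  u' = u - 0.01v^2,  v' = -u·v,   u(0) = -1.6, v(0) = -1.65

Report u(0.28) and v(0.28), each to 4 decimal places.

Heun on (u,v): k1 = f(x_n, state_n); k2 = f(x_n + h, state_n + h·k1); state_{n+1} = state_n + (h/2)·(k1 + k2).
0.000000: (-1.600000, -1.650000)
  k1 = (-1.627225, -2.640000)
  predictor → (-2.055623, -2.389200)
  k2 = (-2.112706, -4.911294)
  → (-2.123590, -2.707181)
(u(0.28), v(0.28)) ≈ (-2.1236, -2.7072)

-2.1236, -2.7072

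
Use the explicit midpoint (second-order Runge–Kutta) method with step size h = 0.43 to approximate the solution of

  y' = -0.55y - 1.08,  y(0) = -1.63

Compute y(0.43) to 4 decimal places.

-1.6996

Midpoint: k1 = f(x_n, y_n); k2 = f(x_n + h/2, y_n + (h/2)·k1); y_{n+1} = y_n + h·k2.
x=0.000000, y=-1.630000:
  k1 = f(0.000000, -1.630000) = -0.183500
  k2 = f(0.215000, -1.669453) = -0.161801
  y ← -1.630000 + 0.43·(-0.161801) = -1.699574
y(0.43) ≈ -1.6996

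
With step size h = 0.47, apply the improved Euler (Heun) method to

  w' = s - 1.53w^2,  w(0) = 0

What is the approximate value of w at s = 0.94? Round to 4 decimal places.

0.4000

Heun: k1 = f(s_n, w_n); k2 = f(s_n + h, w_n + h·k1); w_{n+1} = w_n + (h/2)·(k1 + k2).
s=0.000000, w=0.000000:
  k1 = f(0.000000, 0.000000) = 0.000000
  k2 = f(0.470000, 0.000000) = 0.470000
  w ← 0.000000 + (0.47/2)·(0.000000 + 0.470000) = 0.110450
s=0.470000, w=0.110450:
  k1 = f(0.470000, 0.110450) = 0.451335
  k2 = f(0.940000, 0.322578) = 0.780794
  w ← 0.110450 + (0.47/2)·(0.451335 + 0.780794) = 0.400000
w(0.94) ≈ 0.4000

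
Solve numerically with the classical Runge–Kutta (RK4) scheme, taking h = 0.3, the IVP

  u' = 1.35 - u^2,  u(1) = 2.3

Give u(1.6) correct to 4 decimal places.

RK4: k1 = f(t_n, u_n); k2 = f(t_n + h/2, u_n + (h/2)·k1); k3 = f(t_n + h/2, u_n + (h/2)·k2); k4 = f(t_n + h, u_n + h·k3); u_{n+1} = u_n + (h/6)·(k1 + 2k2 + 2k3 + k4).
t=1.000000, u=2.300000:
  k1 = f(1.000000, 2.300000) = -3.940000
  k2 = f(1.150000, 1.709000) = -1.570681
  k3 = f(1.150000, 2.064398) = -2.911738
  k4 = f(1.300000, 1.426478) = -0.684841
  u ← 2.300000 + (0.3/6)·(k1 + 2k2 + 2k3 + k4) = 1.620516
t=1.300000, u=1.620516:
  k1 = f(1.300000, 1.620516) = -1.276072
  k2 = f(1.450000, 1.429105) = -0.692342
  k3 = f(1.450000, 1.516665) = -0.950272
  k4 = f(1.600000, 1.335434) = -0.433385
  u ← 1.620516 + (0.3/6)·(k1 + 2k2 + 2k3 + k4) = 1.370782
u(1.6) ≈ 1.3708

1.3708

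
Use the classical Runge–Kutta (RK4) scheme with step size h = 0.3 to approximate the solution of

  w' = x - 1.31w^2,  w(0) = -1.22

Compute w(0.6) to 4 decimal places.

RK4: k1 = f(x_n, w_n); k2 = f(x_n + h/2, w_n + (h/2)·k1); k3 = f(x_n + h/2, w_n + (h/2)·k2); k4 = f(x_n + h, w_n + h·k3); w_{n+1} = w_n + (h/6)·(k1 + 2k2 + 2k3 + k4).
x=0.000000, w=-1.220000:
  k1 = f(0.000000, -1.220000) = -1.949804
  k2 = f(0.150000, -1.512471) = -2.846713
  k3 = f(0.150000, -1.647007) = -3.403548
  k4 = f(0.300000, -2.241064) = -6.279304
  w ← -1.220000 + (0.3/6)·(k1 + 2k2 + 2k3 + k4) = -2.256482
x=0.300000, w=-2.256482:
  k1 = f(0.300000, -2.256482) = -6.370139
  k2 = f(0.450000, -3.212002) = -13.065216
  k3 = f(0.450000, -4.216264) = -22.837714
  k4 = f(0.600000, -9.107796) = -108.067048
  w ← -2.256482 + (0.3/6)·(k1 + 2k2 + 2k3 + k4) = -11.568634
w(0.6) ≈ -11.5686

-11.5686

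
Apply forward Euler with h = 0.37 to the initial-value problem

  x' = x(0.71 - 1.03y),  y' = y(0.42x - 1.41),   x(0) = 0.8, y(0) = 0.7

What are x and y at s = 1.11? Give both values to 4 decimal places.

1.0236, 0.1561

Euler on (x,y): x_{n+1} = x_n + h·x', y_{n+1} = y_n + h·y'.
0.000000: (0.800000, 0.700000); f=(-0.008800, -0.751800) → (0.796744, 0.421834)
0.370000: (0.796744, 0.421834); f=(0.219512, -0.453627) → (0.877963, 0.253992)
0.740000: (0.877963, 0.253992); f=(0.393668, -0.264471) → (1.023621, 0.156138)
(x(1.11), y(1.11)) ≈ (1.0236, 0.1561)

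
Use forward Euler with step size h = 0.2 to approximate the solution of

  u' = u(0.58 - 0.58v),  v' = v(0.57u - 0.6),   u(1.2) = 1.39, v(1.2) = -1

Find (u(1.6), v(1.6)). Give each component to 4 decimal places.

Euler on (u,v): u_{n+1} = u_n + h·u', v_{n+1} = v_n + h·v'.
1.200000: (1.390000, -1.000000); f=(1.612400, -0.192300) → (1.712480, -1.038460)
1.400000: (1.712480, -1.038460); f=(2.024677, -0.390579) → (2.117415, -1.116576)
(u(1.6), v(1.6)) ≈ (2.1174, -1.1166)

2.1174, -1.1166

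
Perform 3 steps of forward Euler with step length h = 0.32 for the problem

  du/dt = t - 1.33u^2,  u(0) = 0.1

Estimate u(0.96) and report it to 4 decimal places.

0.3830

Euler: u_{n+1} = u_n + h·f(t_n, u_n).
t=0.000000, u=0.100000: f=-0.013300 → u ← 0.100000 + 0.32·(-0.013300) = 0.095744
t=0.320000, u=0.095744: f=0.307808 → u ← 0.095744 + 0.32·0.307808 = 0.194243
t=0.640000, u=0.194243: f=0.589819 → u ← 0.194243 + 0.32·0.589819 = 0.382985
u(0.96) ≈ 0.3830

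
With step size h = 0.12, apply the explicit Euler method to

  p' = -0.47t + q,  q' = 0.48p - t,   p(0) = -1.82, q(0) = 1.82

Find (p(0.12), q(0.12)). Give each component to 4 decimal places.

-1.6016, 1.7152

Euler on (p,q): p_{n+1} = p_n + h·p', q_{n+1} = q_n + h·q'.
0.000000: (-1.820000, 1.820000); f=(1.820000, -0.873600) → (-1.601600, 1.715168)
(p(0.12), q(0.12)) ≈ (-1.6016, 1.7152)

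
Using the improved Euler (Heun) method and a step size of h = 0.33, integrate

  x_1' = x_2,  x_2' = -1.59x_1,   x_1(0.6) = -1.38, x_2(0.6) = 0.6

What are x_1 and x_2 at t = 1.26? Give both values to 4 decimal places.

-0.5507, 1.7195

Heun on (x_1,x_2): k1 = f(t_n, state_n); k2 = f(t_n + h, state_n + h·k1); state_{n+1} = state_n + (h/2)·(k1 + k2).
0.600000: (-1.380000, 0.600000)
  k1 = (0.600000, 2.194200)
  predictor → (-1.182000, 1.324086)
  k2 = (1.324086, 1.879380)
  → (-1.062526, 1.272141)
0.930000: (-1.062526, 1.272141)
  k1 = (1.272141, 1.689416)
  predictor → (-0.642719, 1.829648)
  k2 = (1.829648, 1.021924)
  → (-0.550731, 1.719512)
(x_1(1.26), x_2(1.26)) ≈ (-0.5507, 1.7195)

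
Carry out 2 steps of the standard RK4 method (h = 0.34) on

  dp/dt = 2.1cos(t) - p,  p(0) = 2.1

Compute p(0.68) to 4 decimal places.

2.0086

RK4: k1 = f(t_n, p_n); k2 = f(t_n + h/2, p_n + (h/2)·k1); k3 = f(t_n + h/2, p_n + (h/2)·k2); k4 = f(t_n + h, p_n + h·k3); p_{n+1} = p_n + (h/6)·(k1 + 2k2 + 2k3 + k4).
t=0.000000, p=2.100000:
  k1 = f(0.000000, 2.100000) = 0.000000
  k2 = f(0.170000, 2.100000) = -0.030272
  k3 = f(0.170000, 2.094854) = -0.025126
  k4 = f(0.340000, 2.091457) = -0.111672
  p ← 2.100000 + (0.34/6)·(k1 + 2k2 + 2k3 + k4) = 2.087393
t=0.340000, p=2.087393:
  k1 = f(0.340000, 2.087393) = -0.107609
  k2 = f(0.510000, 2.069100) = -0.236337
  k3 = f(0.510000, 2.047216) = -0.214453
  k4 = f(0.680000, 2.014480) = -0.381577
  p ← 2.087393 + (0.34/6)·(k1 + 2k2 + 2k3 + k4) = 2.008584
p(0.68) ≈ 2.0086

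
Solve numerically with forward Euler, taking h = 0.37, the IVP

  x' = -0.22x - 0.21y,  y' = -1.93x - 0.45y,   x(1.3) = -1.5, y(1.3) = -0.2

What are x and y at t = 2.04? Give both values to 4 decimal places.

-1.3217, 1.7267

Euler on (x,y): x_{n+1} = x_n + h·x', y_{n+1} = y_n + h·y'.
1.300000: (-1.500000, -0.200000); f=(0.372000, 2.985000) → (-1.362360, 0.904450)
1.670000: (-1.362360, 0.904450); f=(0.109785, 2.222352) → (-1.321740, 1.726720)
(x(2.04), y(2.04)) ≈ (-1.3217, 1.7267)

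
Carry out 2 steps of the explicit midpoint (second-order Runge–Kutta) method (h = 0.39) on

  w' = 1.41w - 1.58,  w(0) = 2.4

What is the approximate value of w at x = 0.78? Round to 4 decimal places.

4.8229

Midpoint: k1 = f(x_n, w_n); k2 = f(x_n + h/2, w_n + (h/2)·k1); w_{n+1} = w_n + h·k2.
x=0.000000, w=2.400000:
  k1 = f(0.000000, 2.400000) = 1.804000
  k2 = f(0.195000, 2.751780) = 2.300010
  w ← 2.400000 + 0.39·2.300010 = 3.297004
x=0.390000, w=3.297004:
  k1 = f(0.390000, 3.297004) = 3.068775
  k2 = f(0.585000, 3.895415) = 3.912535
  w ← 3.297004 + 0.39·3.912535 = 4.822893
w(0.78) ≈ 4.8229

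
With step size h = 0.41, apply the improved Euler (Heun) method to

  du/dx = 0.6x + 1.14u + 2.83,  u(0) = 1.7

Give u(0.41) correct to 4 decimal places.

4.1622

Heun: k1 = f(x_n, u_n); k2 = f(x_n + h, u_n + h·k1); u_{n+1} = u_n + (h/2)·(k1 + k2).
x=0.000000, u=1.700000:
  k1 = f(0.000000, 1.700000) = 4.768000
  k2 = f(0.410000, 3.654880) = 7.242563
  u ← 1.700000 + (0.41/2)·(4.768000 + 7.242563) = 4.162165
u(0.41) ≈ 4.1622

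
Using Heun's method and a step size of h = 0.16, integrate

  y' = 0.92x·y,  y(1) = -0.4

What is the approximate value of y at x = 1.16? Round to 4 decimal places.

-0.4686

Heun: k1 = f(x_n, y_n); k2 = f(x_n + h, y_n + h·k1); y_{n+1} = y_n + (h/2)·(k1 + k2).
x=1.000000, y=-0.400000:
  k1 = f(1.000000, -0.400000) = -0.368000
  k2 = f(1.160000, -0.458880) = -0.489717
  y ← -0.400000 + (0.16/2)·(-0.368000 + (-0.489717)) = -0.468617
y(1.16) ≈ -0.4686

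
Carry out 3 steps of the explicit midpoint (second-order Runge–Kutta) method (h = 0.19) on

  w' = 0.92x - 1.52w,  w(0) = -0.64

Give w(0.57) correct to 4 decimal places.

Midpoint: k1 = f(x_n, w_n); k2 = f(x_n + h/2, w_n + (h/2)·k1); w_{n+1} = w_n + h·k2.
x=0.000000, w=-0.640000:
  k1 = f(0.000000, -0.640000) = 0.972800
  k2 = f(0.095000, -0.547584) = 0.919728
  w ← -0.640000 + 0.19·0.919728 = -0.465252
x=0.190000, w=-0.465252:
  k1 = f(0.190000, -0.465252) = 0.881983
  k2 = f(0.285000, -0.381463) = 0.842024
  w ← -0.465252 + 0.19·0.842024 = -0.305267
x=0.380000, w=-0.305267:
  k1 = f(0.380000, -0.305267) = 0.813606
  k2 = f(0.475000, -0.227975) = 0.783521
  w ← -0.305267 + 0.19·0.783521 = -0.156398
w(0.57) ≈ -0.1564

-0.1564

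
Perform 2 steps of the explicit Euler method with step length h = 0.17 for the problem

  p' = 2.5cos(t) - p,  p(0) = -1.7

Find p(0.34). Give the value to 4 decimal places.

-0.3995

Euler: p_{n+1} = p_n + h·f(t_n, p_n).
t=0.000000, p=-1.700000: f=4.200000 → p ← -1.700000 + 0.17·4.200000 = -0.986000
t=0.170000, p=-0.986000: f=3.449962 → p ← -0.986000 + 0.17·3.449962 = -0.399506
p(0.34) ≈ -0.3995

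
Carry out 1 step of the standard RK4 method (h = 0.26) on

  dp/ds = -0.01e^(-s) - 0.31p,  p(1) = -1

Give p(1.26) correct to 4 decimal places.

-0.9234

RK4: k1 = f(s_n, p_n); k2 = f(s_n + h/2, p_n + (h/2)·k1); k3 = f(s_n + h/2, p_n + (h/2)·k2); k4 = f(s_n + h, p_n + h·k3); p_{n+1} = p_n + (h/6)·(k1 + 2k2 + 2k3 + k4).
s=1.000000, p=-1.000000:
  k1 = f(1.000000, -1.000000) = 0.306321
  k2 = f(1.130000, -0.960178) = 0.294425
  k3 = f(1.130000, -0.961725) = 0.294904
  k4 = f(1.260000, -0.923325) = 0.283394
  p ← -1.000000 + (0.26/6)·(k1 + 2k2 + 2k3 + k4) = -0.923370
p(1.26) ≈ -0.9234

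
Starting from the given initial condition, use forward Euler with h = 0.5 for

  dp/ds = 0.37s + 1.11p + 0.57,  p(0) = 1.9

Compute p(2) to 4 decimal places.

14.3868

Euler: p_{n+1} = p_n + h·f(s_n, p_n).
s=0.000000, p=1.900000: f=2.679000 → p ← 1.900000 + 0.5·2.679000 = 3.239500
s=0.500000, p=3.239500: f=4.350845 → p ← 3.239500 + 0.5·4.350845 = 5.414922
s=1.000000, p=5.414922: f=6.950564 → p ← 5.414922 + 0.5·6.950564 = 8.890204
s=1.500000, p=8.890204: f=10.993127 → p ← 8.890204 + 0.5·10.993127 = 14.386768
p(2) ≈ 14.3868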